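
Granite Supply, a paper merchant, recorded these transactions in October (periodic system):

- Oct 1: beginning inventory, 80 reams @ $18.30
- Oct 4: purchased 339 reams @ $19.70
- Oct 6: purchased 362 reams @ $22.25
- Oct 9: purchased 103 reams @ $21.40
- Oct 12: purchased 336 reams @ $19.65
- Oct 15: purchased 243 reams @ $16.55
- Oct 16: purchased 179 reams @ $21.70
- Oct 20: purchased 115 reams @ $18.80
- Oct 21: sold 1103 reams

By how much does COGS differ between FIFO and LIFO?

FIFO COGS: 80 @ $18.30 + 339 @ $19.70 + 362 @ $22.25 + 103 @ $21.40 + 219 @ $19.65 = $22,704.35
LIFO COGS: 115 @ $18.80 + 179 @ $21.70 + 243 @ $16.55 + 336 @ $19.65 + 103 @ $21.40 + 127 @ $22.25 = $21,700.30
Difference = |$22,704.35 − $21,700.30| = $1,004.05

$1,004.05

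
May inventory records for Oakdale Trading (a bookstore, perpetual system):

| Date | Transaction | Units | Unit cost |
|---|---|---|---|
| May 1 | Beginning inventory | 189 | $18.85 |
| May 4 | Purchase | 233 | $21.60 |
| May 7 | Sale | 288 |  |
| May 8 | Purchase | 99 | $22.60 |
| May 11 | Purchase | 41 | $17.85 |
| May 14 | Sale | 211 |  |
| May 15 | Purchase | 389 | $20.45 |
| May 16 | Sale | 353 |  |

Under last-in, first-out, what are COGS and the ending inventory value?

COGS = $17,596.00; ending inventory = $1,923.75

May 7, 288 sold [LIFO — newest first]: 233 @ $21.60 + 55 @ $18.85 = $6,069.55
May 14, 211 sold [LIFO — newest first]: 41 @ $17.85 + 99 @ $22.60 + 71 @ $18.85 = $4,307.60
May 16, 353 sold [LIFO — newest first]: 353 @ $20.45 = $7,218.85
Total COGS = $6,069.55 + $4,307.60 + $7,218.85 = $17,596.00
Ending inventory: 63 @ $18.85 + 36 @ $20.45 = $1,923.75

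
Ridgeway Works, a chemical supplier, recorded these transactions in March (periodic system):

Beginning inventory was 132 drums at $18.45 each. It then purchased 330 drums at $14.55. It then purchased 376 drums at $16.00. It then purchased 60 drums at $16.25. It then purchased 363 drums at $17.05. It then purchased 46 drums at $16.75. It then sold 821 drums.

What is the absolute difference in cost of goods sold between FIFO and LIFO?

FIFO COGS: 132 @ $18.45 + 330 @ $14.55 + 359 @ $16.00 = $12,980.90
LIFO COGS: 46 @ $16.75 + 363 @ $17.05 + 60 @ $16.25 + 352 @ $16.00 = $13,566.65
Difference = |$12,980.90 − $13,566.65| = $585.75

$585.75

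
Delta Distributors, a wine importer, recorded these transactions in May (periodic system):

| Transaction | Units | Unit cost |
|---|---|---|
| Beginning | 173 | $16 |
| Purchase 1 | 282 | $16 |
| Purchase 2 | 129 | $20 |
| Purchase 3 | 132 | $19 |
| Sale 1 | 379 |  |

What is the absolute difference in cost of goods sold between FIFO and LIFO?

$912

FIFO COGS: 173 @ $16 + 206 @ $16 = $6,064
LIFO COGS: 132 @ $19 + 129 @ $20 + 118 @ $16 = $6,976
Difference = |$6,064 − $6,976| = $912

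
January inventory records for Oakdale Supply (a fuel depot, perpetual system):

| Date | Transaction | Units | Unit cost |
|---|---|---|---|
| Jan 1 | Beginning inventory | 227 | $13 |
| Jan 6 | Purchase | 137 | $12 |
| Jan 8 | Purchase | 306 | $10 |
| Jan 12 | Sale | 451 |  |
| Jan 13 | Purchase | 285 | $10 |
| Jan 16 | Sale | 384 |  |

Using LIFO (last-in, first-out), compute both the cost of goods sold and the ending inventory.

COGS = $8,945; ending inventory = $1,560

Jan 12, 451 sold [LIFO — newest first]: 306 @ $10 + 137 @ $12 + 8 @ $13 = $4,808
Jan 16, 384 sold [LIFO — newest first]: 285 @ $10 + 99 @ $13 = $4,137
Total COGS = $4,808 + $4,137 = $8,945
Ending inventory: 120 @ $13 = $1,560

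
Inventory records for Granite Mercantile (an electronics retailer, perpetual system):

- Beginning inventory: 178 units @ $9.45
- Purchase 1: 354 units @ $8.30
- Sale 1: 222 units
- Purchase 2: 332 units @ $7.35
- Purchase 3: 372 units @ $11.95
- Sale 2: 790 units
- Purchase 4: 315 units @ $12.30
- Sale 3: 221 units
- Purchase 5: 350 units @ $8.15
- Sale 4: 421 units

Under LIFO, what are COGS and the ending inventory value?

Sale 1 (222) [LIFO — newest first]: 222 @ $8.30 = $1,842.60
Sale 2 (790) [LIFO — newest first]: 372 @ $11.95 + 332 @ $7.35 + 86 @ $8.30 = $7,599.40
Sale 3 (221) [LIFO — newest first]: 221 @ $12.30 = $2,718.30
Sale 4 (421) [LIFO — newest first]: 350 @ $8.15 + 71 @ $12.30 = $3,725.80
Total COGS = $1,842.60 + $7,599.40 + $2,718.30 + $3,725.80 = $15,886.10
Ending inventory: 178 @ $9.45 + 46 @ $8.30 + 23 @ $12.30 = $2,346.80

COGS = $15,886.10; ending inventory = $2,346.80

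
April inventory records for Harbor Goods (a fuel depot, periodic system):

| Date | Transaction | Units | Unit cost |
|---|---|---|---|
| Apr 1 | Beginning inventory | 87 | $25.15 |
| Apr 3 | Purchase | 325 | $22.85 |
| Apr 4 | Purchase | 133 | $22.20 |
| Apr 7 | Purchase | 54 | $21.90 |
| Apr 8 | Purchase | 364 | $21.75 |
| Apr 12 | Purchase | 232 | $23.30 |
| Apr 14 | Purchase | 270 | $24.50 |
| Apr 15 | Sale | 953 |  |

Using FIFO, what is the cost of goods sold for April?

Apr 15, 953 sold [FIFO — oldest first]: 87 @ $25.15 + 325 @ $22.85 + 133 @ $22.20 + 54 @ $21.90 + 354 @ $21.75 = $21,449.00
Ending inventory: 10 @ $21.75 + 232 @ $23.30 + 270 @ $24.50 = $12,238.10
Check: goods available $33,687.10 = COGS $21,449.00 + ending $12,238.10

COGS = $21,449.00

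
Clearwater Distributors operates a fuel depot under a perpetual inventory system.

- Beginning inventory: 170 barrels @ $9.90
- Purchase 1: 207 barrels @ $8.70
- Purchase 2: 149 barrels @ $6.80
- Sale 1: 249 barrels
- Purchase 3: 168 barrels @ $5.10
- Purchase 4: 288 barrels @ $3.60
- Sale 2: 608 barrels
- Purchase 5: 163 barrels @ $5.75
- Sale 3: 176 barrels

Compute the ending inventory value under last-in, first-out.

Sale 1 (249) [LIFO — newest first]: 149 @ $6.80 + 100 @ $8.70 = $1,883.20
Sale 2 (608) [LIFO — newest first]: 288 @ $3.60 + 168 @ $5.10 + 107 @ $8.70 + 45 @ $9.90 = $3,270.00
Sale 3 (176) [LIFO — newest first]: 163 @ $5.75 + 13 @ $9.90 = $1,065.95
Total COGS = $1,883.20 + $3,270.00 + $1,065.95 = $6,219.15
Ending inventory: 112 @ $9.90 = $1,108.80

Ending inventory = $1,108.80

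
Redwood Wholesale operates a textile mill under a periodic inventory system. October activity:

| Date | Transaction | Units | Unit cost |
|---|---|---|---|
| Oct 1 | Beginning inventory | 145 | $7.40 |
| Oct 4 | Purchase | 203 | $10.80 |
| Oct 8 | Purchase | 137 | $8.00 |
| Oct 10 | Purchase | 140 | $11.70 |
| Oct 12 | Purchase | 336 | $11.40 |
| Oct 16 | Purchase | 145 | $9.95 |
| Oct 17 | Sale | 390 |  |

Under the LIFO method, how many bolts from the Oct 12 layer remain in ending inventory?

91

Oct 17, 390 sold [LIFO — newest first]: 145 @ $9.95 + 245 @ $11.40 = $4,235.75
Ending inventory: 145 @ $7.40 + 203 @ $10.80 + 137 @ $8.00 + 140 @ $11.70 + 91 @ $11.40 = $7,036.80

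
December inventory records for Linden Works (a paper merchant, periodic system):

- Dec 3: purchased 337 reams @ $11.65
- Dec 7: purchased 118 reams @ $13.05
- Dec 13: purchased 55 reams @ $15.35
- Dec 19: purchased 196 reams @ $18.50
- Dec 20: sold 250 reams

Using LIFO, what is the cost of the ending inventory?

Dec 20, 250 sold [LIFO — newest first]: 196 @ $18.50 + 54 @ $15.35 = $4,454.90
Ending inventory: 337 @ $11.65 + 118 @ $13.05 + 1 @ $15.35 = $5,481.30

Ending inventory = $5,481.30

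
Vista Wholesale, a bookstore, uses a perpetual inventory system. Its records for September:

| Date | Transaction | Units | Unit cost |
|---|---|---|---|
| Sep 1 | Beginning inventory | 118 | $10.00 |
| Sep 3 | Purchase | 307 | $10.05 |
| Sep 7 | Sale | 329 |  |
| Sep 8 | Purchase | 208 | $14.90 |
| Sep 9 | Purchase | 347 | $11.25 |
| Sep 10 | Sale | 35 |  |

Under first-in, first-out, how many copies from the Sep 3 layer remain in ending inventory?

61

Sep 7, 329 sold [FIFO — oldest first]: 118 @ $10.00 + 211 @ $10.05 = $3,300.55
Sep 10, 35 sold [FIFO — oldest first]: 35 @ $10.05 = $351.75
Total COGS = $3,300.55 + $351.75 = $3,652.30
Ending inventory: 61 @ $10.05 + 208 @ $14.90 + 347 @ $11.25 = $7,616.00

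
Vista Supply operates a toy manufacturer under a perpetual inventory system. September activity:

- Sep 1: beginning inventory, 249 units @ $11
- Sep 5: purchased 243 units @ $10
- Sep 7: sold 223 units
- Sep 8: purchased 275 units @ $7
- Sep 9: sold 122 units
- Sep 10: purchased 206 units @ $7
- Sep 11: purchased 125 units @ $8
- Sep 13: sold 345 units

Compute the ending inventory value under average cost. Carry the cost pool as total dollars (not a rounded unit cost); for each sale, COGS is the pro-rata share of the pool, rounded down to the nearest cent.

After Sep 1: 249 on hand, pool $2,739.00 (≈ $11.0000 each)
After Sep 5: 492 on hand, pool $5,169.00 (≈ $10.5061 each)
Sep 7, sell 223: 223/492 × $5,169.00 → $2,342.85
After Sep 8: 544 on hand, pool $4,751.15 (≈ $8.7337 each)
Sep 9, sell 122: 122/544 × $4,751.15 → $1,065.51
After Sep 10: 628 on hand, pool $5,127.64 (≈ $8.1650 each)
After Sep 11: 753 on hand, pool $6,127.64 (≈ $8.1376 each)
Sep 13, sell 345: 345/753 × $6,127.64 → $2,807.48
Total COGS = $2,342.85 + $1,065.51 + $2,807.48 = $6,215.84
Ending inventory (cost pool remaining) = $3,320.16

Ending inventory = $3,320.16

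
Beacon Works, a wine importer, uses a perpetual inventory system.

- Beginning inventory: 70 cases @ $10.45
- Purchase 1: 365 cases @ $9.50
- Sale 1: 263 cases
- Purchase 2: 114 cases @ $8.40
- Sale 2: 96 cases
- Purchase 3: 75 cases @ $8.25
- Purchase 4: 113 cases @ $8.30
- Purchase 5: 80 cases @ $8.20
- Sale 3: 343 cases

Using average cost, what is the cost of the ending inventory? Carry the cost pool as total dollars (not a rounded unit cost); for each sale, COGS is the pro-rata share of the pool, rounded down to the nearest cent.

Ending inventory = $992.27

After Beginning: 70 on hand, pool $731.50 (≈ $10.4500 each)
After Purchase 1: 435 on hand, pool $4,199.00 (≈ $9.6529 each)
Sale 1, sell 263: 263/435 × $4,199.00 → $2,538.70
After Purchase 2: 286 on hand, pool $2,617.90 (≈ $9.1535 each)
Sale 2, sell 96: 96/286 × $2,617.90 → $878.73
After Purchase 3: 265 on hand, pool $2,357.92 (≈ $8.8978 each)
After Purchase 4: 378 on hand, pool $3,295.82 (≈ $8.7191 each)
After Purchase 5: 458 on hand, pool $3,951.82 (≈ $8.6284 each)
Sale 3, sell 343: 343/458 × $3,951.82 → $2,959.55
Total COGS = $2,538.70 + $878.73 + $2,959.55 = $6,376.98
Ending inventory (cost pool remaining) = $992.27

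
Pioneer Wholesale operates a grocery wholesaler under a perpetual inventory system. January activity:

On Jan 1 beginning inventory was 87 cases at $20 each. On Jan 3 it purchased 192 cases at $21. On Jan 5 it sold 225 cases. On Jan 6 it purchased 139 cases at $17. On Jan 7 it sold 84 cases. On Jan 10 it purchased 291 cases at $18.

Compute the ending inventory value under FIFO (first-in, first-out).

Ending inventory = $7,091

Jan 5, 225 sold [FIFO — oldest first]: 87 @ $20 + 138 @ $21 = $4,638
Jan 7, 84 sold [FIFO — oldest first]: 54 @ $21 + 30 @ $17 = $1,644
Total COGS = $4,638 + $1,644 = $6,282
Ending inventory: 109 @ $17 + 291 @ $18 = $7,091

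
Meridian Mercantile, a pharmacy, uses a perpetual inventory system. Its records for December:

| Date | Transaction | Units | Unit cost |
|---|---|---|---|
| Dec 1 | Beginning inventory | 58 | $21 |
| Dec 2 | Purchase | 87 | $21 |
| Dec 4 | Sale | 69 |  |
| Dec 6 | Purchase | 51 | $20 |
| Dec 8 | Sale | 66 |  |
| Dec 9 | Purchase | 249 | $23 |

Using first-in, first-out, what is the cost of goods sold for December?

Dec 4, 69 sold [FIFO — oldest first]: 58 @ $21 + 11 @ $21 = $1,449
Dec 8, 66 sold [FIFO — oldest first]: 66 @ $21 = $1,386
Total COGS = $1,449 + $1,386 = $2,835
Ending inventory: 10 @ $21 + 51 @ $20 + 249 @ $23 = $6,957

COGS = $2,835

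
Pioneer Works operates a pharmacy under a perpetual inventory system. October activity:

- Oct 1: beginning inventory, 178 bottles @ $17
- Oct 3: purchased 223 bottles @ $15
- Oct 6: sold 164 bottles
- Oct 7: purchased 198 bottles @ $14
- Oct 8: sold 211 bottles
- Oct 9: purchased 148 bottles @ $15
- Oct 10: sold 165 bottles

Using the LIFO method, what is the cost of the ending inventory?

Oct 6, 164 sold [LIFO — newest first]: 164 @ $15 = $2,460
Oct 8, 211 sold [LIFO — newest first]: 198 @ $14 + 13 @ $15 = $2,967
Oct 10, 165 sold [LIFO — newest first]: 148 @ $15 + 17 @ $15 = $2,475
Total COGS = $2,460 + $2,967 + $2,475 = $7,902
Ending inventory: 178 @ $17 + 29 @ $15 = $3,461
Check: goods available $11,363 = COGS $7,902 + ending $3,461

Ending inventory = $3,461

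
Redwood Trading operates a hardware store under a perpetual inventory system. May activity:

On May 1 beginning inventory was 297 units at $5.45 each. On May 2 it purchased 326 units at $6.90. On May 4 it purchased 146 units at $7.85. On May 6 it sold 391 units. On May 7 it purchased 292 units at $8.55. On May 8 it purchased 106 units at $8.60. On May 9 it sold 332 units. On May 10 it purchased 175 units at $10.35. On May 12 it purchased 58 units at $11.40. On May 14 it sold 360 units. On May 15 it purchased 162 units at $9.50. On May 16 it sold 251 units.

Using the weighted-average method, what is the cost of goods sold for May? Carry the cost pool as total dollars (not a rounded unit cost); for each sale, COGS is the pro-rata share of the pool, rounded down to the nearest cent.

COGS = $10,401.25

After May 1: 297 on hand, pool $1,618.65 (≈ $5.4500 each)
After May 2: 623 on hand, pool $3,868.05 (≈ $6.2087 each)
After May 4: 769 on hand, pool $5,014.15 (≈ $6.5204 each)
May 6, sell 391: 391/769 × $5,014.15 → $2,549.45
After May 7: 670 on hand, pool $4,961.30 (≈ $7.4049 each)
After May 8: 776 on hand, pool $5,872.90 (≈ $7.5682 each)
May 9, sell 332: 332/776 × $5,872.90 → $2,512.63
After May 10: 619 on hand, pool $5,171.52 (≈ $8.3546 each)
After May 12: 677 on hand, pool $5,832.72 (≈ $8.6155 each)
May 14, sell 360: 360/677 × $5,832.72 → $3,101.59
After May 15: 479 on hand, pool $4,270.13 (≈ $8.9147 each)
May 16, sell 251: 251/479 × $4,270.13 → $2,237.58
Total COGS = $2,549.45 + $2,512.63 + $3,101.59 + $2,237.58 = $10,401.25
Ending inventory (cost pool remaining) = $2,032.55
Check: goods available $12,433.80 = COGS $10,401.25 + ending $2,032.55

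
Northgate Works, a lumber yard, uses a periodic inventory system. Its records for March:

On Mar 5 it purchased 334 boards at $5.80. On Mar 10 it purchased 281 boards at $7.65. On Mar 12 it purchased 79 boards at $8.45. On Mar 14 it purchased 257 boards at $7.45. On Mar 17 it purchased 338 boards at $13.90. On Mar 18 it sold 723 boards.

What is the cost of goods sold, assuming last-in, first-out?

COGS = $7,655.25

Mar 18, 723 sold [LIFO — newest first]: 338 @ $13.90 + 257 @ $7.45 + 79 @ $8.45 + 49 @ $7.65 = $7,655.25
Ending inventory: 334 @ $5.80 + 232 @ $7.65 = $3,712.00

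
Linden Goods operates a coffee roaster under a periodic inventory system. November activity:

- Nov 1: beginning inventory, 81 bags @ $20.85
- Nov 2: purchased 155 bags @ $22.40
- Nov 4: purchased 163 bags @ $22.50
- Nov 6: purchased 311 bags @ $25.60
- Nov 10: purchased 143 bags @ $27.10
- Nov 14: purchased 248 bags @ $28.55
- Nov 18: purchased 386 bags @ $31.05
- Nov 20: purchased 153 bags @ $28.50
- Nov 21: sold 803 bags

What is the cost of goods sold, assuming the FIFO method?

Nov 21, 803 sold [FIFO — oldest first]: 81 @ $20.85 + 155 @ $22.40 + 163 @ $22.50 + 311 @ $25.60 + 93 @ $27.10 = $19,310.25
Ending inventory: 50 @ $27.10 + 248 @ $28.55 + 386 @ $31.05 + 153 @ $28.50 = $24,781.20
Check: goods available $44,091.45 = COGS $19,310.25 + ending $24,781.20

COGS = $19,310.25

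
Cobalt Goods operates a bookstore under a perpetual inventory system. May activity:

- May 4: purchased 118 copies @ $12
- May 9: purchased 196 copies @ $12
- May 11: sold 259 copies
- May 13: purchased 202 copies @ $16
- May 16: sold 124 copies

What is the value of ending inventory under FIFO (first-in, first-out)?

May 11, 259 sold [FIFO — oldest first]: 118 @ $12 + 141 @ $12 = $3,108
May 16, 124 sold [FIFO — oldest first]: 55 @ $12 + 69 @ $16 = $1,764
Total COGS = $3,108 + $1,764 = $4,872
Ending inventory: 133 @ $16 = $2,128

Ending inventory = $2,128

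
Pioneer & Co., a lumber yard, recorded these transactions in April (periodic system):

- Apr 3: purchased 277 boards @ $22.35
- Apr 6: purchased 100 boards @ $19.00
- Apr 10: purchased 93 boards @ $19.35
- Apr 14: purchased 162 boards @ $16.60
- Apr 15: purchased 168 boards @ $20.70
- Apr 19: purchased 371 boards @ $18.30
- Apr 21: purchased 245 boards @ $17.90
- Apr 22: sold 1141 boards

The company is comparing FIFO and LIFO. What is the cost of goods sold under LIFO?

COGS = $21,085.85

FIFO COGS: 277 @ $22.35 + 100 @ $19.00 + 93 @ $19.35 + 162 @ $16.60 + 168 @ $20.70 + 341 @ $18.30 = $22,297.60
LIFO COGS: 245 @ $17.90 + 371 @ $18.30 + 168 @ $20.70 + 162 @ $16.60 + 93 @ $19.35 + 100 @ $19.00 + 2 @ $22.35 = $21,085.85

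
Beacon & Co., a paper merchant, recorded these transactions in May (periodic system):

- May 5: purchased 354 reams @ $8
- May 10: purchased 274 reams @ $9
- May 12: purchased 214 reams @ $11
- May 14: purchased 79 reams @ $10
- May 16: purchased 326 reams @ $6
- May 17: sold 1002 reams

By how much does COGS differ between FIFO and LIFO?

$490

FIFO COGS: 354 @ $8 + 274 @ $9 + 214 @ $11 + 79 @ $10 + 81 @ $6 = $8,928
LIFO COGS: 326 @ $6 + 79 @ $10 + 214 @ $11 + 274 @ $9 + 109 @ $8 = $8,438
Difference = |$8,928 − $8,438| = $490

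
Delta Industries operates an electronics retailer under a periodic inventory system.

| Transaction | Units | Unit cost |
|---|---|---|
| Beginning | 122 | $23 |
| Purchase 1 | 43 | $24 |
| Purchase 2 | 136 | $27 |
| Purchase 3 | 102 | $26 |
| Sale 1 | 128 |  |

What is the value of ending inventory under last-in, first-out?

Sale 1 (128) [LIFO — newest first]: 102 @ $26 + 26 @ $27 = $3,354
Ending inventory: 122 @ $23 + 43 @ $24 + 110 @ $27 = $6,808

Ending inventory = $6,808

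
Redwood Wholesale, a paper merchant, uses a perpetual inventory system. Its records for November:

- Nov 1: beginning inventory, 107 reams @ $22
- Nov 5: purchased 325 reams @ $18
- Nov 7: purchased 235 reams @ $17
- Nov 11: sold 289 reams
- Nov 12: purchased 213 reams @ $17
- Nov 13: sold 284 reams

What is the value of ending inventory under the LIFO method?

Nov 11, 289 sold [LIFO — newest first]: 235 @ $17 + 54 @ $18 = $4,967
Nov 13, 284 sold [LIFO — newest first]: 213 @ $17 + 71 @ $18 = $4,899
Total COGS = $4,967 + $4,899 = $9,866
Ending inventory: 107 @ $22 + 200 @ $18 = $5,954

Ending inventory = $5,954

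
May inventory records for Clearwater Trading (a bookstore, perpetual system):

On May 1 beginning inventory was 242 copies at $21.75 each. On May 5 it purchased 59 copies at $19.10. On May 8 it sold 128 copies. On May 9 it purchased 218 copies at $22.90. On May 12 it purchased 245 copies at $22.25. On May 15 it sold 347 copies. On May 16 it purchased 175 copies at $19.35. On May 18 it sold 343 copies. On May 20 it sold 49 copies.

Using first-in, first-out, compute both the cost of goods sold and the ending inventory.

COGS = $18,826.90; ending inventory = $1,393.20

May 8, 128 sold [FIFO — oldest first]: 128 @ $21.75 = $2,784.00
May 15, 347 sold [FIFO — oldest first]: 114 @ $21.75 + 59 @ $19.10 + 174 @ $22.90 = $7,591.00
May 18, 343 sold [FIFO — oldest first]: 44 @ $22.90 + 245 @ $22.25 + 54 @ $19.35 = $7,503.75
May 20, 49 sold [FIFO — oldest first]: 49 @ $19.35 = $948.15
Total COGS = $2,784.00 + $7,591.00 + $7,503.75 + $948.15 = $18,826.90
Ending inventory: 72 @ $19.35 = $1,393.20
Check: goods available $20,220.10 = COGS $18,826.90 + ending $1,393.20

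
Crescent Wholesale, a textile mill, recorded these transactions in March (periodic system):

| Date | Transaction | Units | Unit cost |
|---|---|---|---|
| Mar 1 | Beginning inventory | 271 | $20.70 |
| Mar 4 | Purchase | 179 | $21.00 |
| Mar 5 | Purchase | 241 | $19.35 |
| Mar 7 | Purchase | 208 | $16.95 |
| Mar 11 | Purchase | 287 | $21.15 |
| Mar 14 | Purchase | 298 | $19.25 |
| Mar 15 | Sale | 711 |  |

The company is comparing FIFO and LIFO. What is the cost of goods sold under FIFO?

COGS = $14,371.05

FIFO COGS: 271 @ $20.70 + 179 @ $21.00 + 241 @ $19.35 + 20 @ $16.95 = $14,371.05
LIFO COGS: 298 @ $19.25 + 287 @ $21.15 + 126 @ $16.95 = $13,942.25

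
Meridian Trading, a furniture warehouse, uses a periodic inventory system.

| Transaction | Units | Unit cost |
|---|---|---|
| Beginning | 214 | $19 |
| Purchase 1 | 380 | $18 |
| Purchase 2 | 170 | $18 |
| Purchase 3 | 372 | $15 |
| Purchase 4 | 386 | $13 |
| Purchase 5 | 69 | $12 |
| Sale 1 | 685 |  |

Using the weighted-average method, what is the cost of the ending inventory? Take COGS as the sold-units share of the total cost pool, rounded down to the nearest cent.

Ending inventory = $14,459.56

Sale 1, sell 685: 685/1591 × $25,392.00 → $10,932.44
Ending inventory (cost pool remaining) = $14,459.56
Check: goods available $25,392.00 = COGS $10,932.44 + ending $14,459.56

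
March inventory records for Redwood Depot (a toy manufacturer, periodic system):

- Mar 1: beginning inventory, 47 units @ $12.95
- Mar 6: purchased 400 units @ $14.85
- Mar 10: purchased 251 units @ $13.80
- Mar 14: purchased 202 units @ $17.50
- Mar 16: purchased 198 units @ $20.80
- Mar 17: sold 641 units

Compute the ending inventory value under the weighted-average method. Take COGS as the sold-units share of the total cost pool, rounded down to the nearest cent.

Mar 17, sell 641: 641/1098 × $17,665.85 → $10,313.12
Ending inventory (cost pool remaining) = $7,352.73
Check: goods available $17,665.85 = COGS $10,313.12 + ending $7,352.73

Ending inventory = $7,352.73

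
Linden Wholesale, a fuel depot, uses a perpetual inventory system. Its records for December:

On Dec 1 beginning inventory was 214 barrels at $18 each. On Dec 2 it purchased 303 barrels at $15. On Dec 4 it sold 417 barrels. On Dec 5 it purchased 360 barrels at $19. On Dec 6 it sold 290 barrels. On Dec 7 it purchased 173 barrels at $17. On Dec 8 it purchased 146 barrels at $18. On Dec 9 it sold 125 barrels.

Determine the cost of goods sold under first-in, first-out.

Dec 4, 417 sold [FIFO — oldest first]: 214 @ $18 + 203 @ $15 = $6,897
Dec 6, 290 sold [FIFO — oldest first]: 100 @ $15 + 190 @ $19 = $5,110
Dec 9, 125 sold [FIFO — oldest first]: 125 @ $19 = $2,375
Total COGS = $6,897 + $5,110 + $2,375 = $14,382
Ending inventory: 45 @ $19 + 173 @ $17 + 146 @ $18 = $6,424
Check: goods available $20,806 = COGS $14,382 + ending $6,424

COGS = $14,382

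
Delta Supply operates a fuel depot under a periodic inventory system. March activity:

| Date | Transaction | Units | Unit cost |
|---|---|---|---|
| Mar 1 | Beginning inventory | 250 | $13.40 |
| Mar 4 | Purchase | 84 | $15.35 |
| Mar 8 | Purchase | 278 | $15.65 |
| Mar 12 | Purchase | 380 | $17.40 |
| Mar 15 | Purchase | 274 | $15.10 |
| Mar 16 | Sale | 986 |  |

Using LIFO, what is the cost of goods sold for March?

COGS = $15,929.00

Mar 16, 986 sold [LIFO — newest first]: 274 @ $15.10 + 380 @ $17.40 + 278 @ $15.65 + 54 @ $15.35 = $15,929.00
Ending inventory: 250 @ $13.40 + 30 @ $15.35 = $3,810.50
Check: goods available $19,739.50 = COGS $15,929.00 + ending $3,810.50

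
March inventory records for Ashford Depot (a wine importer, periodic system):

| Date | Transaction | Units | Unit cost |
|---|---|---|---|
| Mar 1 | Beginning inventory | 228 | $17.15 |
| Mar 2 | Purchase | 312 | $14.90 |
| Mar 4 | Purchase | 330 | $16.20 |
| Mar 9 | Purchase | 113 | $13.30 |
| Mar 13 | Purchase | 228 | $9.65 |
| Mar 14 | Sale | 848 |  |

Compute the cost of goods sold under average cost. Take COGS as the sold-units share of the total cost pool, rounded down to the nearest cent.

COGS = $12,330.03

Mar 14, sell 848: 848/1211 × $17,608.10 → $12,330.03
Ending inventory (cost pool remaining) = $5,278.07
Check: goods available $17,608.10 = COGS $12,330.03 + ending $5,278.07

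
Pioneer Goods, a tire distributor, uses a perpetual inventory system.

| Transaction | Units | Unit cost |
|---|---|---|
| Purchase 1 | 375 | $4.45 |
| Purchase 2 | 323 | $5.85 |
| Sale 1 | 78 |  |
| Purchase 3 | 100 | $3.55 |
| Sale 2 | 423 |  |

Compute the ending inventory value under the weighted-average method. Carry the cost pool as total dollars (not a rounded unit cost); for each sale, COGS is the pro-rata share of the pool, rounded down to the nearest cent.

Ending inventory = $1,450.22

After Purchase 1: 375 on hand, pool $1,668.75 (≈ $4.4500 each)
After Purchase 2: 698 on hand, pool $3,558.30 (≈ $5.0979 each)
Sale 1, sell 78: 78/698 × $3,558.30 → $397.63
After Purchase 3: 720 on hand, pool $3,515.67 (≈ $4.8829 each)
Sale 2, sell 423: 423/720 × $3,515.67 → $2,065.45
Total COGS = $397.63 + $2,065.45 = $2,463.08
Ending inventory (cost pool remaining) = $1,450.22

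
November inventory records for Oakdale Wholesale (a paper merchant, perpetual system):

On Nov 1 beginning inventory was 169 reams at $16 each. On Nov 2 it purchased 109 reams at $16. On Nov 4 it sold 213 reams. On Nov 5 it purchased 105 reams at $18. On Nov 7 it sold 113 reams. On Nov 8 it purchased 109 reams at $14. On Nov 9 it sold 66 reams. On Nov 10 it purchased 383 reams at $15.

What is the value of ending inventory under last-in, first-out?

Nov 4, 213 sold [LIFO — newest first]: 109 @ $16 + 104 @ $16 = $3,408
Nov 7, 113 sold [LIFO — newest first]: 105 @ $18 + 8 @ $16 = $2,018
Nov 9, 66 sold [LIFO — newest first]: 66 @ $14 = $924
Total COGS = $3,408 + $2,018 + $924 = $6,350
Ending inventory: 57 @ $16 + 43 @ $14 + 383 @ $15 = $7,259

Ending inventory = $7,259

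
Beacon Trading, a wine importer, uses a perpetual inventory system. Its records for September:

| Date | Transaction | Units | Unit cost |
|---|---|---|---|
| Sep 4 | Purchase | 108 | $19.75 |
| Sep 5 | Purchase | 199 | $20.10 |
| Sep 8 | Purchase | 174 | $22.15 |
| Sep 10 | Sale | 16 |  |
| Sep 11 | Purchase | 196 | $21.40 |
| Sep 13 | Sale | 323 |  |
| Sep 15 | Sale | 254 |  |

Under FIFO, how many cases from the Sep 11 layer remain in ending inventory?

84

Sep 10, 16 sold [FIFO — oldest first]: 16 @ $19.75 = $316.00
Sep 13, 323 sold [FIFO — oldest first]: 92 @ $19.75 + 199 @ $20.10 + 32 @ $22.15 = $6,525.70
Sep 15, 254 sold [FIFO — oldest first]: 142 @ $22.15 + 112 @ $21.40 = $5,542.10
Total COGS = $316.00 + $6,525.70 + $5,542.10 = $12,383.80
Ending inventory: 84 @ $21.40 = $1,797.60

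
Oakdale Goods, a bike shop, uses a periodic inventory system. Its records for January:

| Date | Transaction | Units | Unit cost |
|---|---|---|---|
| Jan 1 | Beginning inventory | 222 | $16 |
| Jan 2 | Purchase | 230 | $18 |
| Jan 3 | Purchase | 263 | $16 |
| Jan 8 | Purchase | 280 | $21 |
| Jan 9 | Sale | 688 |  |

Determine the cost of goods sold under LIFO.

Jan 9, 688 sold [LIFO — newest first]: 280 @ $21 + 263 @ $16 + 145 @ $18 = $12,698
Ending inventory: 222 @ $16 + 85 @ $18 = $5,082

COGS = $12,698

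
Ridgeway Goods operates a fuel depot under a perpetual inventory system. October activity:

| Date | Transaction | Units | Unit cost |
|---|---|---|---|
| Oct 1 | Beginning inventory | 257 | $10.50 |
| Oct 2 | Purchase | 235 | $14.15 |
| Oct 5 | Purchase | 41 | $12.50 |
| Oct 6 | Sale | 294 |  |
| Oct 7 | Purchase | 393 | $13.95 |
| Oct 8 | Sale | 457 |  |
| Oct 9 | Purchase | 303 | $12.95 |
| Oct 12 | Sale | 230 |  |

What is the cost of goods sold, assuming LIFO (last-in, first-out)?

Oct 6, 294 sold [LIFO — newest first]: 41 @ $12.50 + 235 @ $14.15 + 18 @ $10.50 = $4,026.75
Oct 8, 457 sold [LIFO — newest first]: 393 @ $13.95 + 64 @ $10.50 = $6,154.35
Oct 12, 230 sold [LIFO — newest first]: 230 @ $12.95 = $2,978.50
Total COGS = $4,026.75 + $6,154.35 + $2,978.50 = $13,159.60
Ending inventory: 175 @ $10.50 + 73 @ $12.95 = $2,782.85

COGS = $13,159.60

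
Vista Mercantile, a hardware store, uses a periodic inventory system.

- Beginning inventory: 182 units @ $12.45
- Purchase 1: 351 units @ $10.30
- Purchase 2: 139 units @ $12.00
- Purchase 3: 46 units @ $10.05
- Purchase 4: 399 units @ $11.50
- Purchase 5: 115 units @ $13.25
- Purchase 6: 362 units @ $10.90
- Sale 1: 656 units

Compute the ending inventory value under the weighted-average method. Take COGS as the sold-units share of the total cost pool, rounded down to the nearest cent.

Sale 1, sell 656: 656/1594 × $18,069.55 → $7,436.40
Ending inventory (cost pool remaining) = $10,633.15

Ending inventory = $10,633.15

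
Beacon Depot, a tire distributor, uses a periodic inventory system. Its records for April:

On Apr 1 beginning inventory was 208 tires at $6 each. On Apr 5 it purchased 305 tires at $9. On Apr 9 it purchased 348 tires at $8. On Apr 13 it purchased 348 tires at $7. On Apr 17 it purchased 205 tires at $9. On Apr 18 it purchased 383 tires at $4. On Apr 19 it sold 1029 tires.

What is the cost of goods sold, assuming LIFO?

Apr 19, 1029 sold [LIFO — newest first]: 383 @ $4 + 205 @ $9 + 348 @ $7 + 93 @ $8 = $6,557
Ending inventory: 208 @ $6 + 305 @ $9 + 255 @ $8 = $6,033

COGS = $6,557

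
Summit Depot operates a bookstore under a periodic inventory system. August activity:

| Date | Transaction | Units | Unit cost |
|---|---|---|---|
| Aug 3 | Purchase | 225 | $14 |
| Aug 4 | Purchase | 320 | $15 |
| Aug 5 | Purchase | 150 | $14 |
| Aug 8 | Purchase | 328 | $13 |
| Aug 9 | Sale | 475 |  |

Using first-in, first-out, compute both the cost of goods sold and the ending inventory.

COGS = $6,900; ending inventory = $7,414

Aug 9, 475 sold [FIFO — oldest first]: 225 @ $14 + 250 @ $15 = $6,900
Ending inventory: 70 @ $15 + 150 @ $14 + 328 @ $13 = $7,414
Check: goods available $14,314 = COGS $6,900 + ending $7,414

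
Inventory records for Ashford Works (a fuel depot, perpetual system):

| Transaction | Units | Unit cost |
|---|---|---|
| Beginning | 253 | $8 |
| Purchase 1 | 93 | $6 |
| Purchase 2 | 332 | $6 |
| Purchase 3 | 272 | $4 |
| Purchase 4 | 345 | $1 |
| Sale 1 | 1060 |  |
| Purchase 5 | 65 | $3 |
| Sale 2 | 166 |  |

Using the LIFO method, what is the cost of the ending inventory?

Sale 1 (1060) [LIFO — newest first]: 345 @ $1 + 272 @ $4 + 332 @ $6 + 93 @ $6 + 18 @ $8 = $4,127
Sale 2 (166) [LIFO — newest first]: 65 @ $3 + 101 @ $8 = $1,003
Total COGS = $4,127 + $1,003 = $5,130
Ending inventory: 134 @ $8 = $1,072
Check: goods available $6,202 = COGS $5,130 + ending $1,072

Ending inventory = $1,072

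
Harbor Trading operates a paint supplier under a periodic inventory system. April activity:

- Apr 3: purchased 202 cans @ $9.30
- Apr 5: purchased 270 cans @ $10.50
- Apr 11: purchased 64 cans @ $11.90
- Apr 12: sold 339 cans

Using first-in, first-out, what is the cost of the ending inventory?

Apr 12, 339 sold [FIFO — oldest first]: 202 @ $9.30 + 137 @ $10.50 = $3,317.10
Ending inventory: 133 @ $10.50 + 64 @ $11.90 = $2,158.10
Check: goods available $5,475.20 = COGS $3,317.10 + ending $2,158.10

Ending inventory = $2,158.10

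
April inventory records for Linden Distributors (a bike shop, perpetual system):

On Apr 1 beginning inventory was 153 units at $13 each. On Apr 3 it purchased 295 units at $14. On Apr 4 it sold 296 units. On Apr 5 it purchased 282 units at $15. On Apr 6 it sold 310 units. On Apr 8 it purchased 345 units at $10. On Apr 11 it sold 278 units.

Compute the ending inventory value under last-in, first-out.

Ending inventory = $2,282

Apr 4, 296 sold [LIFO — newest first]: 295 @ $14 + 1 @ $13 = $4,143
Apr 6, 310 sold [LIFO — newest first]: 282 @ $15 + 28 @ $13 = $4,594
Apr 11, 278 sold [LIFO — newest first]: 278 @ $10 = $2,780
Total COGS = $4,143 + $4,594 + $2,780 = $11,517
Ending inventory: 124 @ $13 + 67 @ $10 = $2,282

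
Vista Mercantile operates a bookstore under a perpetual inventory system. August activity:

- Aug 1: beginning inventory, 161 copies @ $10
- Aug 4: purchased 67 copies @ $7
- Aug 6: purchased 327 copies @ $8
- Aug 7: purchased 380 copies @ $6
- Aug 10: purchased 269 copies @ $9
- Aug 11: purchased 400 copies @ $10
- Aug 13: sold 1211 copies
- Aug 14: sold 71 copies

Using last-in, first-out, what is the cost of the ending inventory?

Aug 13, 1211 sold [LIFO — newest first]: 400 @ $10 + 269 @ $9 + 380 @ $6 + 162 @ $8 = $9,997
Aug 14, 71 sold [LIFO — newest first]: 71 @ $8 = $568
Total COGS = $9,997 + $568 = $10,565
Ending inventory: 161 @ $10 + 67 @ $7 + 94 @ $8 = $2,831

Ending inventory = $2,831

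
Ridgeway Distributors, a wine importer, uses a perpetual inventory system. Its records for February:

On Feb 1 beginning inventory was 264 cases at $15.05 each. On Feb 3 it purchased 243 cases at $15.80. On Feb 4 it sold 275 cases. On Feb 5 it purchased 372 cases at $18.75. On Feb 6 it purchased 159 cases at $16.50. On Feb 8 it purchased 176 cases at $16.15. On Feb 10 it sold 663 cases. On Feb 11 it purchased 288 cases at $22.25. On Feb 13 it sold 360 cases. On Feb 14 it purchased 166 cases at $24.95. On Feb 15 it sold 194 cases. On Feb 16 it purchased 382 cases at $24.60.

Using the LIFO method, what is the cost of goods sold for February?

COGS = $28,154.40

Feb 4, 275 sold [LIFO — newest first]: 243 @ $15.80 + 32 @ $15.05 = $4,321.00
Feb 10, 663 sold [LIFO — newest first]: 176 @ $16.15 + 159 @ $16.50 + 328 @ $18.75 = $11,615.90
Feb 13, 360 sold [LIFO — newest first]: 288 @ $22.25 + 44 @ $18.75 + 28 @ $15.05 = $7,654.40
Feb 15, 194 sold [LIFO — newest first]: 166 @ $24.95 + 28 @ $15.05 = $4,563.10
Total COGS = $4,321.00 + $11,615.90 + $7,654.40 + $4,563.10 = $28,154.40
Ending inventory: 176 @ $15.05 + 382 @ $24.60 = $12,046.00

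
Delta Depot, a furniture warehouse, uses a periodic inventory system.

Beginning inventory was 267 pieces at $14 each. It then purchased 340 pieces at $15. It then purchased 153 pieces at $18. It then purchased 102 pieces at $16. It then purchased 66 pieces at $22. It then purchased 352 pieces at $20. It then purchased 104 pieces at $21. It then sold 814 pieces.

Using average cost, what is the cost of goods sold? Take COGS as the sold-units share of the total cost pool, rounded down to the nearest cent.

COGS = $14,056.79

Sale 1, sell 814: 814/1384 × $23,900.00 → $14,056.79
Ending inventory (cost pool remaining) = $9,843.21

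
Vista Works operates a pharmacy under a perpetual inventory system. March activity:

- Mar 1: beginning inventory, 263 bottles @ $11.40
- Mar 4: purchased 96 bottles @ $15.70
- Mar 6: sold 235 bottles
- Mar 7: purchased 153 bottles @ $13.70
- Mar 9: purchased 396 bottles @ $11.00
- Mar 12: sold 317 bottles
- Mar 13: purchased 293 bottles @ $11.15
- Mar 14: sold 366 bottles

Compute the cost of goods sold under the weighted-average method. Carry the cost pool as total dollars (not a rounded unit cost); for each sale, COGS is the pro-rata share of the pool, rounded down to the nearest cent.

After Mar 1: 263 on hand, pool $2,998.20 (≈ $11.4000 each)
After Mar 4: 359 on hand, pool $4,505.40 (≈ $12.5499 each)
Mar 6, sell 235: 235/359 × $4,505.40 → $2,949.21
After Mar 7: 277 on hand, pool $3,652.29 (≈ $13.1852 each)
After Mar 9: 673 on hand, pool $8,008.29 (≈ $11.8994 each)
Mar 12, sell 317: 317/673 × $8,008.29 → $3,772.10
After Mar 13: 649 on hand, pool $7,503.14 (≈ $11.5611 each)
Mar 14, sell 366: 366/649 × $7,503.14 → $4,231.35
Total COGS = $2,949.21 + $3,772.10 + $4,231.35 = $10,952.66
Ending inventory (cost pool remaining) = $3,271.79
Check: goods available $14,224.45 = COGS $10,952.66 + ending $3,271.79

COGS = $10,952.66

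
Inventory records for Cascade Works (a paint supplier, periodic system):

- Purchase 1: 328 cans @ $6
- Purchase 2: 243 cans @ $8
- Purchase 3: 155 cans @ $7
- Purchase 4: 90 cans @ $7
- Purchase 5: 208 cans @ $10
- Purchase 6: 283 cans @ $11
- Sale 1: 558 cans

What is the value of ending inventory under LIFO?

Sale 1 (558) [LIFO — newest first]: 283 @ $11 + 208 @ $10 + 67 @ $7 = $5,662
Ending inventory: 328 @ $6 + 243 @ $8 + 155 @ $7 + 23 @ $7 = $5,158
Check: goods available $10,820 = COGS $5,662 + ending $5,158

Ending inventory = $5,158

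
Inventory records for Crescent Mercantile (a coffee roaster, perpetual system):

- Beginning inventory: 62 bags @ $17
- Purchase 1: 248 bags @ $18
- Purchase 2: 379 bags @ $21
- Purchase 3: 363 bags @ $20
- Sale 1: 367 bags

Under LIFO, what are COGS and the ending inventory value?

COGS = $7,344; ending inventory = $13,393

Sale 1 (367) [LIFO — newest first]: 363 @ $20 + 4 @ $21 = $7,344
Ending inventory: 62 @ $17 + 248 @ $18 + 375 @ $21 = $13,393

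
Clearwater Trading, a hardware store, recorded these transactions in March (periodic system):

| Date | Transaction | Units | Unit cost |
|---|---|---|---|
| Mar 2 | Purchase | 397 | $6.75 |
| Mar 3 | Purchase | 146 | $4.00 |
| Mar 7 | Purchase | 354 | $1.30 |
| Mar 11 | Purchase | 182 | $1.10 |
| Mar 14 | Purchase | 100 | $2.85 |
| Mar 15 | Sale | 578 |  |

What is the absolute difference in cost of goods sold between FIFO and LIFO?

$2,439.25

FIFO COGS: 397 @ $6.75 + 146 @ $4.00 + 35 @ $1.30 = $3,309.25
LIFO COGS: 100 @ $2.85 + 182 @ $1.10 + 296 @ $1.30 = $870.00
Difference = |$3,309.25 − $870.00| = $2,439.25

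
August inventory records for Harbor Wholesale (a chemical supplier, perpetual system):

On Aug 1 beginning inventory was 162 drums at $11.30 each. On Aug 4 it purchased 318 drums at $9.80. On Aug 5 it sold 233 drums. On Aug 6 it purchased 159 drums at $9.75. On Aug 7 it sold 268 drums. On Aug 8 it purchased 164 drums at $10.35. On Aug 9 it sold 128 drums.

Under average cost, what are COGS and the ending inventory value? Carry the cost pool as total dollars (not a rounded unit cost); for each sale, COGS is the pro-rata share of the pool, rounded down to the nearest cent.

After Aug 1: 162 on hand, pool $1,830.60 (≈ $11.3000 each)
After Aug 4: 480 on hand, pool $4,947.00 (≈ $10.3063 each)
Aug 5, sell 233: 233/480 × $4,947.00 → $2,401.35
After Aug 6: 406 on hand, pool $4,095.90 (≈ $10.0884 each)
Aug 7, sell 268: 268/406 × $4,095.90 → $2,703.69
After Aug 8: 302 on hand, pool $3,089.61 (≈ $10.2305 each)
Aug 9, sell 128: 128/302 × $3,089.61 → $1,309.50
Total COGS = $2,401.35 + $2,703.69 + $1,309.50 = $6,414.54
Ending inventory (cost pool remaining) = $1,780.11
Check: goods available $8,194.65 = COGS $6,414.54 + ending $1,780.11

COGS = $6,414.54; ending inventory = $1,780.11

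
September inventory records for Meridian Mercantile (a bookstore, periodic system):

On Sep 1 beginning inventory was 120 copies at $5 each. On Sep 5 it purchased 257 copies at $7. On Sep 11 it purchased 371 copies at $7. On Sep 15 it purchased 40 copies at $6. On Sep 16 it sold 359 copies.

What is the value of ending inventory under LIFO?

Ending inventory = $2,763

Sep 16, 359 sold [LIFO — newest first]: 40 @ $6 + 319 @ $7 = $2,473
Ending inventory: 120 @ $5 + 257 @ $7 + 52 @ $7 = $2,763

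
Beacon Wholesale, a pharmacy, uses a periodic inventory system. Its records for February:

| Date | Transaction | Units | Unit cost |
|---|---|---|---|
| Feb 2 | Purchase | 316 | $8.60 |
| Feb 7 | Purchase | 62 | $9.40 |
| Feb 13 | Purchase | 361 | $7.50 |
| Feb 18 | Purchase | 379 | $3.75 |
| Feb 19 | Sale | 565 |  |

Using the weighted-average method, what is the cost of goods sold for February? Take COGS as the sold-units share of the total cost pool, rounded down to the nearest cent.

COGS = $3,754.44

Feb 19, sell 565: 565/1118 × $7,429.15 → $3,754.44
Ending inventory (cost pool remaining) = $3,674.71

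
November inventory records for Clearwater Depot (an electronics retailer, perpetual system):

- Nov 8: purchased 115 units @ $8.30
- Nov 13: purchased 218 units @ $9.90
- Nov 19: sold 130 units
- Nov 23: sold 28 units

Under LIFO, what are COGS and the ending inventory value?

COGS = $1,564.20; ending inventory = $1,548.50

Nov 19, 130 sold [LIFO — newest first]: 130 @ $9.90 = $1,287.00
Nov 23, 28 sold [LIFO — newest first]: 28 @ $9.90 = $277.20
Total COGS = $1,287.00 + $277.20 = $1,564.20
Ending inventory: 115 @ $8.30 + 60 @ $9.90 = $1,548.50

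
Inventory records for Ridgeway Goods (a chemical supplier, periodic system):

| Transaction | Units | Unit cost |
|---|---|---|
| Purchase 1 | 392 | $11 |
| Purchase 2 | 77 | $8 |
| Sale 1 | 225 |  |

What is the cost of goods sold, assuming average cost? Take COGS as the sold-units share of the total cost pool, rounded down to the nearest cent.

COGS = $2,364.17

Sale 1, sell 225: 225/469 × $4,928.00 → $2,364.17
Ending inventory (cost pool remaining) = $2,563.83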